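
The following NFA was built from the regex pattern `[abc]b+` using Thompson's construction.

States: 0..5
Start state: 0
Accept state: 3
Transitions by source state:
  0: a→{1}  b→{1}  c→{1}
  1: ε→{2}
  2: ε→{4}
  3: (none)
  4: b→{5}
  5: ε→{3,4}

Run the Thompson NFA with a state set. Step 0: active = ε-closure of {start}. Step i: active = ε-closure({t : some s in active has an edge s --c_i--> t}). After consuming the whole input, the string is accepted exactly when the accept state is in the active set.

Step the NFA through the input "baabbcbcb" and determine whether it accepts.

initial (ε-close {0}): {0}
'b' @ 1: {1,2,4}
'a' @ 2: {}  — dead — no transitions
rest 'abbcbcb' ignored (set empty)
end set {} — state 3 not in

Answer: REJECT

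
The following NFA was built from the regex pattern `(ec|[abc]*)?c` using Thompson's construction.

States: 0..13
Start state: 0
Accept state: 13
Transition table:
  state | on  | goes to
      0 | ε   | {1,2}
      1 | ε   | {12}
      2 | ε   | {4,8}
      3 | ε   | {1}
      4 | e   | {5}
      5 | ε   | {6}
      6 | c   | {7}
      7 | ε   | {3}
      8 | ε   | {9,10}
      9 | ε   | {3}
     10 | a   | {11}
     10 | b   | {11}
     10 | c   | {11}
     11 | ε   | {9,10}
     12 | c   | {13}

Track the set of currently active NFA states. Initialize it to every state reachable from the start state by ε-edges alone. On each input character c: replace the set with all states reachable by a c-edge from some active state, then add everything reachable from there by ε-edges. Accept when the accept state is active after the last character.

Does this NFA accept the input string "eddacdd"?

Answer: REJECT

Trace:
initial (ε-close {0}): {0,1,2,3,4,8,9,10,12}
'e' @ 1: {5,6}
'd' @ 2: {}  — no active states
rest 'dacdd' ignored (set empty)
final: {}; accept 13 not in set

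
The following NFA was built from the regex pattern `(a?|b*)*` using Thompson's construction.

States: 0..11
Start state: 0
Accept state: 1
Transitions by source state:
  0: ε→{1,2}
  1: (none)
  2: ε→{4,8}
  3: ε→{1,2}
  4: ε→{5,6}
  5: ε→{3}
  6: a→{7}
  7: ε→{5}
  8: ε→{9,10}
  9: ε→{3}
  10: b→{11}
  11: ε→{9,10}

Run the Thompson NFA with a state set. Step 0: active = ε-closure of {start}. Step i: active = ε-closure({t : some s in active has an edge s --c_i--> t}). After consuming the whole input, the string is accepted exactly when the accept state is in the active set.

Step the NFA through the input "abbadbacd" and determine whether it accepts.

S₀ = ε-closure({0}) = {0,1,2,3,4,5,6,8,9,10}
'a' @ 1: {1,2,3,4,5,6,7,8,9,10}  [accepting]
'b' @ 2: {1,2,3,4,5,6,8,9,10,11}  [accepting]
'b' @ 3: {1,2,3,4,5,6,8,9,10,11}  [accepting]
'a' @ 4: {1,2,3,4,5,6,7,8,9,10}  [accepting]
'd' @ 5: {}  — state set empty
rest 'bacd' ignored (set empty)
end set {} — state 1 not in

Answer: REJECT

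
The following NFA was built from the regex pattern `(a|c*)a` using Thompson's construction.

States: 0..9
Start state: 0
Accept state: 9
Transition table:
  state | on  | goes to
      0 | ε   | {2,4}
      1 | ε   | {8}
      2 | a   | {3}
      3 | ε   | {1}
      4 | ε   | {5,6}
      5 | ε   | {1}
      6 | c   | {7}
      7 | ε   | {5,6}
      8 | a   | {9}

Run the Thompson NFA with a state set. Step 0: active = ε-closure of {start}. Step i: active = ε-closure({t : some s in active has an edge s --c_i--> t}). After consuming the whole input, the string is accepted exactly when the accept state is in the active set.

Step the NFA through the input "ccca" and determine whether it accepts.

initial (ε-close {0}): {0,1,2,4,5,6,8}
'c' @ 1: {1,5,6,7,8}
'c' @ 2: {1,5,6,7,8}
'c' @ 3: {1,5,6,7,8}
'a' @ 4: {9}  ✓accept
final: {9}; accept 9 in set

Answer: ACCEPT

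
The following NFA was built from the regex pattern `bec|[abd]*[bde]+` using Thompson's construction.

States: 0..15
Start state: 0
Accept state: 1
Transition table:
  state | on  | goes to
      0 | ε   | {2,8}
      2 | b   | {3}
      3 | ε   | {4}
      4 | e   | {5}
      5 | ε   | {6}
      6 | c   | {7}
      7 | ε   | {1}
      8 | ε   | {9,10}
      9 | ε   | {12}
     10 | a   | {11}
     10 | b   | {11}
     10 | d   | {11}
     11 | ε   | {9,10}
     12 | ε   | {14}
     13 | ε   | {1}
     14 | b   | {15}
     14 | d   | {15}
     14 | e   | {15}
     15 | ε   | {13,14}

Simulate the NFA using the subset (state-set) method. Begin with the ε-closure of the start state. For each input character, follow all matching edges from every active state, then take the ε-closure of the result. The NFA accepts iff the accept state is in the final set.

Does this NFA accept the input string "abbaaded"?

Answer: ACCEPT

Derivation:
initial (ε-close {0}): {0,2,8,9,10,12,14}
'a' @ 1: {9,10,11,12,14}
'b' @ 2: {1,9,10,11,12,13,14,15}  ✓accept
'b' @ 3: {1,9,10,11,12,13,14,15}  ✓accept
'a' @ 4: {9,10,11,12,14}
'a' @ 5: {9,10,11,12,14}
'd' @ 6: {1,9,10,11,12,13,14,15}  ✓accept
'e' @ 7: {1,13,14,15}  ✓accept
'd' @ 8: {1,13,14,15}  ✓accept
after full input: {1,13,14,15}  (accept=1 in)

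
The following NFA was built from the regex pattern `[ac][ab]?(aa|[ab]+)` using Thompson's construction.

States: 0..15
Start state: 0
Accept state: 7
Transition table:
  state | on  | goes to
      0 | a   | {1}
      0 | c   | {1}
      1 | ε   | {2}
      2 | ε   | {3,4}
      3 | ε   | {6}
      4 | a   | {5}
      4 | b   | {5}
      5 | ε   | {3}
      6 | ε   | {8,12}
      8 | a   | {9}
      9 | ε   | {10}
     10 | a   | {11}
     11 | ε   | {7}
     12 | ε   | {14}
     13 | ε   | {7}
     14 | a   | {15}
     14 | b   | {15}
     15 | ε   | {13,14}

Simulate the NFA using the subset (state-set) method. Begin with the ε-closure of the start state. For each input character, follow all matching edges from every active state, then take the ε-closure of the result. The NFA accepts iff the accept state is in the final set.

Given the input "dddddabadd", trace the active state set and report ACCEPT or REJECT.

Answer: REJECT

Steps:
start: ε-closure({0}) = {0}
'd' @ 1: {}  — dead — no transitions
rest 'ddddabadd' ignored (set empty)
after full input: {}  (accept=7 not in)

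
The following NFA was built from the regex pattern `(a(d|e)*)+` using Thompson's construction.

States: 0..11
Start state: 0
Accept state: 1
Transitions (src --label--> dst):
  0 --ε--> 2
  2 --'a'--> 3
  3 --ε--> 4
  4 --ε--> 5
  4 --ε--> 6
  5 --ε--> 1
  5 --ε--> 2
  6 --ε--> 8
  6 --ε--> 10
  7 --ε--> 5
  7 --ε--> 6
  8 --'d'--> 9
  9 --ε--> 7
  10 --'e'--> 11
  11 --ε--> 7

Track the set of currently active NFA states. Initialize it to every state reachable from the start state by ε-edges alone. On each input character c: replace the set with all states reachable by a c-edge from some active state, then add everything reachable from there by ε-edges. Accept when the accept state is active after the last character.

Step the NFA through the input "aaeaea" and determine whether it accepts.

Answer: ACCEPT

Steps:
S₀ = ε-closure({0}) = {0,2}
'a' @ 1: {1,2,3,4,5,6,8,10}  (accept∈set)
'a' @ 2: {1,2,3,4,5,6,8,10}  (accept∈set)
'e' @ 3: {1,2,5,6,7,8,10,11}  (accept∈set)
'a' @ 4: {1,2,3,4,5,6,8,10}  (accept∈set)
'e' @ 5: {1,2,5,6,7,8,10,11}  (accept∈set)
'a' @ 6: {1,2,3,4,5,6,8,10}  (accept∈set)
final: {1,2,3,4,5,6,8,10}; accept 1 in set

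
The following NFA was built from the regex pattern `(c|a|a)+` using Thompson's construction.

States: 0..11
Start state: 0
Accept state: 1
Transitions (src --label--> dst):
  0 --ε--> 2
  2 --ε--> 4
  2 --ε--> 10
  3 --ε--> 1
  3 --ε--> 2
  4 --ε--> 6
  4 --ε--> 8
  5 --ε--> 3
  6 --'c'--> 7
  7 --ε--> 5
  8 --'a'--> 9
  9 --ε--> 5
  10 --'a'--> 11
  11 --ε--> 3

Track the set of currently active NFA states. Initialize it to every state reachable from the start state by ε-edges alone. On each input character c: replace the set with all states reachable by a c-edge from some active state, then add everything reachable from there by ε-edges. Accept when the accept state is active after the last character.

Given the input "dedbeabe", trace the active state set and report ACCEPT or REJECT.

S₀ = ε-closure({0}) = {0,2,4,6,8,10}
'd' @ 1: {}  — state set empty
rest 'edbeabe' ignored (set empty)
final: {}; accept 1 not in set

Answer: REJECT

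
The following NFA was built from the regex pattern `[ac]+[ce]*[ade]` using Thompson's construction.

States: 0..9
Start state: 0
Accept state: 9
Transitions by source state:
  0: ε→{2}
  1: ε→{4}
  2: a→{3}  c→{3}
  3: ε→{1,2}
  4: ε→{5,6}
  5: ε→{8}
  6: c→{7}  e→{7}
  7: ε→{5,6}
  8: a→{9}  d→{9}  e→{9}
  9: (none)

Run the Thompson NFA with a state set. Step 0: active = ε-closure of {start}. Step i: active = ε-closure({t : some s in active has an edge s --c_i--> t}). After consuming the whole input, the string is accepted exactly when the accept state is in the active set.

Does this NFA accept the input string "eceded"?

start: ε-closure({0}) = {0,2}
'e' @ 1: {}  — no active states
rest 'ceded' ignored (set empty)
final: {}; accept 9 not in set

Answer: REJECT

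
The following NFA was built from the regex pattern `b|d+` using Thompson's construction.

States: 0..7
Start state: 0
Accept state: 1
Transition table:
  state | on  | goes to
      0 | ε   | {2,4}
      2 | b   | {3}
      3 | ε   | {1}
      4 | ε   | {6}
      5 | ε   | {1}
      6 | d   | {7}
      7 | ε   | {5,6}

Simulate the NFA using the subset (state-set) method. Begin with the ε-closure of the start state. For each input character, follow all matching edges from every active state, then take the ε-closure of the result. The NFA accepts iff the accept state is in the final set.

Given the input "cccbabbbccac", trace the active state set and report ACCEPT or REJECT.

Answer: REJECT

Steps:
initial (ε-close {0}): {0,2,4,6}
'c' @ 1: {}  — state set empty
rest 'ccbabbbccac' ignored (set empty)
end set {} — state 1 not in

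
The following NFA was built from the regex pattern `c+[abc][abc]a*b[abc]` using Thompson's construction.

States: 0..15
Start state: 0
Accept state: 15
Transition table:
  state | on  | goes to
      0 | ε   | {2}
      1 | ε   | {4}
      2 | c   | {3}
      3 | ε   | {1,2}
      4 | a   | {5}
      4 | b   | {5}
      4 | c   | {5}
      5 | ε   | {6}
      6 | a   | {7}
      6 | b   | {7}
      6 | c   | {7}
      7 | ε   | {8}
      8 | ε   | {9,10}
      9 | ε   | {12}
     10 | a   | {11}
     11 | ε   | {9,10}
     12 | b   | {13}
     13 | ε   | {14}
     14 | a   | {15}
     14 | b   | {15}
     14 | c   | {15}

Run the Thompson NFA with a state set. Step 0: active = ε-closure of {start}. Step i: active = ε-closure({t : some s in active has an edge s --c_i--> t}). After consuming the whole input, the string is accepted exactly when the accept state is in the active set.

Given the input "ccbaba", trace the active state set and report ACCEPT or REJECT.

Answer: ACCEPT

Trace:
initial (ε-close {0}): {0,2}
'c' @ 1: {1,2,3,4}
'c' @ 2: {1,2,3,4,5,6}
'b' @ 3: {5,6,7,8,9,10,12}
'a' @ 4: {7,8,9,10,11,12}
'b' @ 5: {13,14}
'a' @ 6: {15}  (accept∈set)
final: {15}; accept 15 in set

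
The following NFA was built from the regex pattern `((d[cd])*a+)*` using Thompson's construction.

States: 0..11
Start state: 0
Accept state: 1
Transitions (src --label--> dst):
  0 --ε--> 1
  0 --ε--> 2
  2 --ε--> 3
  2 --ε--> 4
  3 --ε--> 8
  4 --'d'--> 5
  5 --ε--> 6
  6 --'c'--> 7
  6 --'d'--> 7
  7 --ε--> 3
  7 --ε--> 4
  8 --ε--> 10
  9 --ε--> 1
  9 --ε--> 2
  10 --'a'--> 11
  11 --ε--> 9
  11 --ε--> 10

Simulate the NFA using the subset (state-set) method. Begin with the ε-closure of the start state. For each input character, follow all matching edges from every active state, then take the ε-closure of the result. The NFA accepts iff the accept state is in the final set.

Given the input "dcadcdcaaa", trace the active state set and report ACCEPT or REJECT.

Answer: ACCEPT

Derivation:
start: ε-closure({0}) = {0,1,2,3,4,8,10}
'd' @ 1: {5,6}
'c' @ 2: {3,4,7,8,10}
'a' @ 3: {1,2,3,4,8,9,10,11}  [accepting]
'd' @ 4: {5,6}
'c' @ 5: {3,4,7,8,10}
'd' @ 6: {5,6}
'c' @ 7: {3,4,7,8,10}
'a' @ 8: {1,2,3,4,8,9,10,11}  [accepting]
'a' @ 9: {1,2,3,4,8,9,10,11}  [accepting]
'a' @ 10: {1,2,3,4,8,9,10,11}  [accepting]
final: {1,2,3,4,8,9,10,11}; accept 1 in set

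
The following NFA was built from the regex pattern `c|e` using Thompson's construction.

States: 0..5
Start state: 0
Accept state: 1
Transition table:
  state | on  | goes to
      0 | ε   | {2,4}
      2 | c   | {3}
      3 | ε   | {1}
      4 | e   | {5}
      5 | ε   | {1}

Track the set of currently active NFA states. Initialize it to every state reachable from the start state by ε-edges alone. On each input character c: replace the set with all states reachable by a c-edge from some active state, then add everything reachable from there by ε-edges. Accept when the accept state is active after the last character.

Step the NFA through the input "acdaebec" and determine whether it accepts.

Answer: REJECT

Derivation:
S₀ = ε-closure({0}) = {0,2,4}
'a' @ 1: {}  — no active states
rest 'cdaebec' ignored (set empty)
final: {}; accept 1 not in set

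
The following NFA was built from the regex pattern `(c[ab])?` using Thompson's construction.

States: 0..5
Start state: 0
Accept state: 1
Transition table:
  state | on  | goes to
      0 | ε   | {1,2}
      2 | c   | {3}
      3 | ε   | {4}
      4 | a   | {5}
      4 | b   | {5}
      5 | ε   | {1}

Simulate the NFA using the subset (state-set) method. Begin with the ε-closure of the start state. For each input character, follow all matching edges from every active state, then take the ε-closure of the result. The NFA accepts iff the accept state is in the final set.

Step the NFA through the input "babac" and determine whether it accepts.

start: ε-closure({0}) = {0,1,2}
'b' @ 1: {}  — state set empty
rest 'abac' ignored (set empty)
final: {}; accept 1 not in set

Answer: REJECT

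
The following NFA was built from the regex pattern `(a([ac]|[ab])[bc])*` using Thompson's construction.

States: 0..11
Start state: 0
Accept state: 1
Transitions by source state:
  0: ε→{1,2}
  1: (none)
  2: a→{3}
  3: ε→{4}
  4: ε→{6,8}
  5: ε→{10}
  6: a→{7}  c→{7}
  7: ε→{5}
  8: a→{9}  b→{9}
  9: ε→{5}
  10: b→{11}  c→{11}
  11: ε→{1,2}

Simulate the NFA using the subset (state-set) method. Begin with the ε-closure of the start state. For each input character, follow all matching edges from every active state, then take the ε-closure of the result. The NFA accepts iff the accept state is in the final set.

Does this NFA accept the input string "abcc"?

initial (ε-close {0}): {0,1,2}
'a' @ 1: {3,4,6,8}
'b' @ 2: {5,9,10}
'c' @ 3: {1,2,11}  ✓accept
'c' @ 4: {}  — state set empty
after full input: {}  (accept=1 not in)

Answer: REJECT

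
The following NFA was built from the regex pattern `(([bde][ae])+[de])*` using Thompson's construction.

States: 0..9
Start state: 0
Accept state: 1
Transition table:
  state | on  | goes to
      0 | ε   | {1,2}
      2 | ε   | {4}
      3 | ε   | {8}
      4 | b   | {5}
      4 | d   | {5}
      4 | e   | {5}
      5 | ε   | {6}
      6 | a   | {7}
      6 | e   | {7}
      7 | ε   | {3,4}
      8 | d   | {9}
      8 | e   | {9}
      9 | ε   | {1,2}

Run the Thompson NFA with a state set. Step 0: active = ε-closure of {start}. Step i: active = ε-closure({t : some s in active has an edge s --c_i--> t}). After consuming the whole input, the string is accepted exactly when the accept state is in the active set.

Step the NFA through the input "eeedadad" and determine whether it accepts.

S₀ = ε-closure({0}) = {0,1,2,4}
'e' @ 1: {5,6}
'e' @ 2: {3,4,7,8}
'e' @ 3: {1,2,4,5,6,9}  ✓accept
'd' @ 4: {5,6}
'a' @ 5: {3,4,7,8}
'd' @ 6: {1,2,4,5,6,9}  ✓accept
'a' @ 7: {3,4,7,8}
'd' @ 8: {1,2,4,5,6,9}  ✓accept
after full input: {1,2,4,5,6,9}  (accept=1 in)

Answer: ACCEPT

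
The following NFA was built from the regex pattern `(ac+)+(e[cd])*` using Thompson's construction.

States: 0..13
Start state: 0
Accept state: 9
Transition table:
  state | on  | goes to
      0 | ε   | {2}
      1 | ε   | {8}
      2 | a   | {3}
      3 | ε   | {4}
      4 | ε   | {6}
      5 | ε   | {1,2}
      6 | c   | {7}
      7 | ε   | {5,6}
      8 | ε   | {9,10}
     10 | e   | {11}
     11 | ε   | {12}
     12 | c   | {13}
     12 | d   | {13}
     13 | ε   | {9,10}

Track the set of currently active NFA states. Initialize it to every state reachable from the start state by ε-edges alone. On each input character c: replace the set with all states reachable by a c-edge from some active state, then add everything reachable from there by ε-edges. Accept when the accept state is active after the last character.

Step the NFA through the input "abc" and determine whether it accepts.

start: ε-closure({0}) = {0,2}
'a' @ 1: {3,4,6}
'b' @ 2: {}  — dead — no transitions
rest 'c' ignored (set empty)
final: {}; accept 9 not in set

Answer: REJECT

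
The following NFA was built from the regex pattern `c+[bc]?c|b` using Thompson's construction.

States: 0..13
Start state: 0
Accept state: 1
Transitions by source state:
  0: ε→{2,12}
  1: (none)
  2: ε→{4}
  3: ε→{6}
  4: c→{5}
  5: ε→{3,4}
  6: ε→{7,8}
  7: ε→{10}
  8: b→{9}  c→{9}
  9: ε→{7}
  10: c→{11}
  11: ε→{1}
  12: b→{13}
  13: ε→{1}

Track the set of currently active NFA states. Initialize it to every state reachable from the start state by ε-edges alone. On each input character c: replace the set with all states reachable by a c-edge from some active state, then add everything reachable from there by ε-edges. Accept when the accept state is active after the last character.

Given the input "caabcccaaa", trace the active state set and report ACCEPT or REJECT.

initial (ε-close {0}): {0,2,4,12}
'c' @ 1: {3,4,5,6,7,8,10}
'a' @ 2: {}  — state set empty
rest 'abcccaaa' ignored (set empty)
final: {}; accept 1 not in set

Answer: REJECT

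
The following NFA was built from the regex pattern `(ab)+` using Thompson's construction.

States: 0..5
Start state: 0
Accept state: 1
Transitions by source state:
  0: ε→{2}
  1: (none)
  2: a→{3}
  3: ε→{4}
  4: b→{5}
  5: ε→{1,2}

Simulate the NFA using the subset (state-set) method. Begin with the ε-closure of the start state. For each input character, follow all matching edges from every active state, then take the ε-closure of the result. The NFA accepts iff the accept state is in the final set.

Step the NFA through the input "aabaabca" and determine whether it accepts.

Answer: REJECT

Steps:
start: ε-closure({0}) = {0,2}
'a' @ 1: {3,4}
'a' @ 2: {}  — state set empty
rest 'baabca' ignored (set empty)
end set {} — state 1 not in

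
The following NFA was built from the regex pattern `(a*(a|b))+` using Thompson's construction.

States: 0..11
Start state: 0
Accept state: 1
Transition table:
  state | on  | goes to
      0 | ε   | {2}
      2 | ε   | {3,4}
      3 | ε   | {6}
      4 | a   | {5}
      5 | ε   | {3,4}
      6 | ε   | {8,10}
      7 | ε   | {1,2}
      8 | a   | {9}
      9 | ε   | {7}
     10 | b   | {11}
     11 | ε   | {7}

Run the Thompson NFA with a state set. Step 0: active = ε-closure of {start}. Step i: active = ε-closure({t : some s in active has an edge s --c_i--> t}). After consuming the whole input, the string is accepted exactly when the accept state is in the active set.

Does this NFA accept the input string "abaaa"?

Answer: ACCEPT

Steps:
initial (ε-close {0}): {0,2,3,4,6,8,10}
'a' @ 1: {1,2,3,4,5,6,7,8,9,10}  (accept∈set)
'b' @ 2: {1,2,3,4,6,7,8,10,11}  (accept∈set)
'a' @ 3: {1,2,3,4,5,6,7,8,9,10}  (accept∈set)
'a' @ 4: {1,2,3,4,5,6,7,8,9,10}  (accept∈set)
'a' @ 5: {1,2,3,4,5,6,7,8,9,10}  (accept∈set)
final: {1,2,3,4,5,6,7,8,9,10}; accept 1 in set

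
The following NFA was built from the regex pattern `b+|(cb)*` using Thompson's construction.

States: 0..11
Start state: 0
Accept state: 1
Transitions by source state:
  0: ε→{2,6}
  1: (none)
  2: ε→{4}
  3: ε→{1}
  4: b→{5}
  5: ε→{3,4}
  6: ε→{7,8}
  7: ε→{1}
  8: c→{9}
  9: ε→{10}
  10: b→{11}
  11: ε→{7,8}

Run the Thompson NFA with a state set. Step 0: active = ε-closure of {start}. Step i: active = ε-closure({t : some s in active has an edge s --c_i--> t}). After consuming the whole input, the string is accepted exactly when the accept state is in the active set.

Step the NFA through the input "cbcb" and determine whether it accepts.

start: ε-closure({0}) = {0,1,2,4,6,7,8}
'c' @ 1: {9,10}
'b' @ 2: {1,7,8,11}  ✓accept
'c' @ 3: {9,10}
'b' @ 4: {1,7,8,11}  ✓accept
after full input: {1,7,8,11}  (accept=1 in)

Answer: ACCEPT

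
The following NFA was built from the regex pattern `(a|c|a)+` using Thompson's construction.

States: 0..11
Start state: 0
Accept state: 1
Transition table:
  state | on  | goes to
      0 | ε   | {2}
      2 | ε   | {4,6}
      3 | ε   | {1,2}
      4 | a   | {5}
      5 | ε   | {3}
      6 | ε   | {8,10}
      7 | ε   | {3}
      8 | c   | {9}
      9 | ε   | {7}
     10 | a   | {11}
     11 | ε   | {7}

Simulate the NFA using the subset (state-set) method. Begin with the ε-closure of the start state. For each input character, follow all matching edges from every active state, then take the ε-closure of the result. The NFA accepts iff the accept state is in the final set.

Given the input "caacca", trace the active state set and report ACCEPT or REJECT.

Answer: ACCEPT

Trace:
start: ε-closure({0}) = {0,2,4,6,8,10}
'c' @ 1: {1,2,3,4,6,7,8,9,10}  ✓accept
'a' @ 2: {1,2,3,4,5,6,7,8,10,11}  ✓accept
'a' @ 3: {1,2,3,4,5,6,7,8,10,11}  ✓accept
'c' @ 4: {1,2,3,4,6,7,8,9,10}  ✓accept
'c' @ 5: {1,2,3,4,6,7,8,9,10}  ✓accept
'a' @ 6: {1,2,3,4,5,6,7,8,10,11}  ✓accept
final: {1,2,3,4,5,6,7,8,10,11}; accept 1 in set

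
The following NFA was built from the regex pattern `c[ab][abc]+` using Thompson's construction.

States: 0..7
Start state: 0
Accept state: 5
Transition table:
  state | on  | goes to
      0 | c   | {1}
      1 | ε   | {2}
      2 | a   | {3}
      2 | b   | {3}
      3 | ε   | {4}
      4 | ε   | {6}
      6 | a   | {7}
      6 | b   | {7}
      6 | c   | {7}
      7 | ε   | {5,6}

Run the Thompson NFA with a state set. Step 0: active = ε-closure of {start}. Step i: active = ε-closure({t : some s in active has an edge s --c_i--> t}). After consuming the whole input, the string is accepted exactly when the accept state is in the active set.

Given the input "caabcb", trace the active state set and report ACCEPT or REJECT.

S₀ = ε-closure({0}) = {0}
'c' @ 1: {1,2}
'a' @ 2: {3,4,6}
'a' @ 3: {5,6,7}  [accepting]
'b' @ 4: {5,6,7}  [accepting]
'c' @ 5: {5,6,7}  [accepting]
'b' @ 6: {5,6,7}  [accepting]
final: {5,6,7}; accept 5 in set

Answer: ACCEPT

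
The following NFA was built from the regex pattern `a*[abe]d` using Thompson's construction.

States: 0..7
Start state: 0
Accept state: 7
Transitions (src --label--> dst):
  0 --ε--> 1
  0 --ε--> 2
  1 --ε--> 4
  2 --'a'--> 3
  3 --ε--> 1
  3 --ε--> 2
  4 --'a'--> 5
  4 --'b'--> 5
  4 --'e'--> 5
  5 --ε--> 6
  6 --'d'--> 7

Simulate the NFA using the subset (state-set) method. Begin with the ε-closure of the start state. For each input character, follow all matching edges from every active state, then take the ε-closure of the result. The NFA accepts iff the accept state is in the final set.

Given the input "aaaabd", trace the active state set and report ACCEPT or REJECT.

initial (ε-close {0}): {0,1,2,4}
'a' @ 1: {1,2,3,4,5,6}
'a' @ 2: {1,2,3,4,5,6}
'a' @ 3: {1,2,3,4,5,6}
'a' @ 4: {1,2,3,4,5,6}
'b' @ 5: {5,6}
'd' @ 6: {7}  ✓accept
final: {7}; accept 7 in set

Answer: ACCEPT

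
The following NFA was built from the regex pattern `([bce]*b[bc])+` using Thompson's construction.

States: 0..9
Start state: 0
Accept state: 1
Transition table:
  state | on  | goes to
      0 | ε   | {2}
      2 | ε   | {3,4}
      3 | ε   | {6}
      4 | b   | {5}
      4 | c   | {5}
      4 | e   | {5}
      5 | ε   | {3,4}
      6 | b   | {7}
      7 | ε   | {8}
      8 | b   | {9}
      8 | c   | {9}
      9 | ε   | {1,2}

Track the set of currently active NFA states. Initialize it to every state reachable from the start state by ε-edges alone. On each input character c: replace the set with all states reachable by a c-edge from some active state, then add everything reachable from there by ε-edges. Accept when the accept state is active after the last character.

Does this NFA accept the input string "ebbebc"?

start: ε-closure({0}) = {0,2,3,4,6}
'e' @ 1: {3,4,5,6}
'b' @ 2: {3,4,5,6,7,8}
'b' @ 3: {1,2,3,4,5,6,7,8,9}  ✓accept
'e' @ 4: {3,4,5,6}
'b' @ 5: {3,4,5,6,7,8}
'c' @ 6: {1,2,3,4,5,6,9}  ✓accept
end set {1,2,3,4,5,6,9} — state 1 in

Answer: ACCEPT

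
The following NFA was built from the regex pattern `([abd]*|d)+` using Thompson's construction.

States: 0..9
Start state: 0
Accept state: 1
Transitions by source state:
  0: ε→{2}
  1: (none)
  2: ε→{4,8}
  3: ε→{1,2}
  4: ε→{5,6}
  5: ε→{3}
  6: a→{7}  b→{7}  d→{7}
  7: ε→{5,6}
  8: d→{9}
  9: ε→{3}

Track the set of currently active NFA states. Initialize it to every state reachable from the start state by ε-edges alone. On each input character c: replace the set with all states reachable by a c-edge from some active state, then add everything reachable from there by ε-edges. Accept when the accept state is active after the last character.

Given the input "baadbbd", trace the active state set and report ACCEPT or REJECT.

Answer: ACCEPT

Steps:
S₀ = ε-closure({0}) = {0,1,2,3,4,5,6,8}
'b' @ 1: {1,2,3,4,5,6,7,8}  ✓accept
'a' @ 2: {1,2,3,4,5,6,7,8}  ✓accept
'a' @ 3: {1,2,3,4,5,6,7,8}  ✓accept
'd' @ 4: {1,2,3,4,5,6,7,8,9}  ✓accept
'b' @ 5: {1,2,3,4,5,6,7,8}  ✓accept
'b' @ 6: {1,2,3,4,5,6,7,8}  ✓accept
'd' @ 7: {1,2,3,4,5,6,7,8,9}  ✓accept
after full input: {1,2,3,4,5,6,7,8,9}  (accept=1 in)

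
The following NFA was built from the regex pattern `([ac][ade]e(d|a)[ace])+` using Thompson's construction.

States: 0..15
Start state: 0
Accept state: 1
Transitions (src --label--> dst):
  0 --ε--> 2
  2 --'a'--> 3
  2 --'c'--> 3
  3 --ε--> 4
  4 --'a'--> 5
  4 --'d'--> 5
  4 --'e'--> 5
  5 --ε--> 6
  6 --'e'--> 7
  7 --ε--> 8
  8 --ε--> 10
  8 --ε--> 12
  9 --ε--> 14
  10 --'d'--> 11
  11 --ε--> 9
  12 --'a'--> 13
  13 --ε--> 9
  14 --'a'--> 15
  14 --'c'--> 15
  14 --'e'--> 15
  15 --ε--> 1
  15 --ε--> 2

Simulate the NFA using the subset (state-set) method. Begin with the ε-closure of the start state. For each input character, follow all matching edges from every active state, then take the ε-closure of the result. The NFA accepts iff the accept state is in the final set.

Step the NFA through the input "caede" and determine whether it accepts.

Answer: ACCEPT

Derivation:
start: ε-closure({0}) = {0,2}
'c' @ 1: {3,4}
'a' @ 2: {5,6}
'e' @ 3: {7,8,10,12}
'd' @ 4: {9,11,14}
'e' @ 5: {1,2,15}  (accept∈set)
after full input: {1,2,15}  (accept=1 in)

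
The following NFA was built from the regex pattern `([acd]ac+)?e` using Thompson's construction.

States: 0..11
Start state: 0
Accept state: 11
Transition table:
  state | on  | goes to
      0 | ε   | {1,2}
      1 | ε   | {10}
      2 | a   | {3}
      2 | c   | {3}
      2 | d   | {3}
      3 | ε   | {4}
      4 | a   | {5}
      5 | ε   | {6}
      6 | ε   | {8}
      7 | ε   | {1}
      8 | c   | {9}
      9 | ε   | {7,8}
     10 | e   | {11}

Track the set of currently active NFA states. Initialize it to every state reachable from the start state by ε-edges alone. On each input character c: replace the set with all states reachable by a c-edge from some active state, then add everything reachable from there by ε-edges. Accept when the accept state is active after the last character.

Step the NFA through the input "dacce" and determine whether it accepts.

Answer: ACCEPT

Steps:
initial (ε-close {0}): {0,1,2,10}
'd' @ 1: {3,4}
'a' @ 2: {5,6,8}
'c' @ 3: {1,7,8,9,10}
'c' @ 4: {1,7,8,9,10}
'e' @ 5: {11}  (accept∈set)
final: {11}; accept 11 in set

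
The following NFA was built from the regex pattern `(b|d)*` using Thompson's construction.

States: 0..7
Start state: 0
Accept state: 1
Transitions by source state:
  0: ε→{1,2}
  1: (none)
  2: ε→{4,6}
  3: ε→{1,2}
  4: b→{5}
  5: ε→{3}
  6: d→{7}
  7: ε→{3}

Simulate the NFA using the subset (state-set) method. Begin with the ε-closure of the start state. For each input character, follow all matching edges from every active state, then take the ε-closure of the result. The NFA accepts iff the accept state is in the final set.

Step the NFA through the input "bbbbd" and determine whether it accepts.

S₀ = ε-closure({0}) = {0,1,2,4,6}
'b' @ 1: {1,2,3,4,5,6}  ✓accept
'b' @ 2: {1,2,3,4,5,6}  ✓accept
'b' @ 3: {1,2,3,4,5,6}  ✓accept
'b' @ 4: {1,2,3,4,5,6}  ✓accept
'd' @ 5: {1,2,3,4,6,7}  ✓accept
after full input: {1,2,3,4,6,7}  (accept=1 in)

Answer: ACCEPT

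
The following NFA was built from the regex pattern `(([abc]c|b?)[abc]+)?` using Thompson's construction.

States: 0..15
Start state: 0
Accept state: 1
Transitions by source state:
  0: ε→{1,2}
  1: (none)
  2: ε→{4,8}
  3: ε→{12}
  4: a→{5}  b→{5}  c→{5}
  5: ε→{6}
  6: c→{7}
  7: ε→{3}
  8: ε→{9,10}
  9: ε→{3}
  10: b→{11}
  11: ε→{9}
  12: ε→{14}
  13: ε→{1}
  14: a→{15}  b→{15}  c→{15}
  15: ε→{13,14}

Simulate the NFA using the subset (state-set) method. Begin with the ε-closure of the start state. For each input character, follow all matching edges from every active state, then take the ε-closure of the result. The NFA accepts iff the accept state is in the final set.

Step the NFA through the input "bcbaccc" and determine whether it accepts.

Answer: ACCEPT

Derivation:
start: ε-closure({0}) = {0,1,2,3,4,8,9,10,12,14}
'b' @ 1: {1,3,5,6,9,11,12,13,14,15}  [accepting]
'c' @ 2: {1,3,7,12,13,14,15}  [accepting]
'b' @ 3: {1,13,14,15}  [accepting]
'a' @ 4: {1,13,14,15}  [accepting]
'c' @ 5: {1,13,14,15}  [accepting]
'c' @ 6: {1,13,14,15}  [accepting]
'c' @ 7: {1,13,14,15}  [accepting]
end set {1,13,14,15} — state 1 in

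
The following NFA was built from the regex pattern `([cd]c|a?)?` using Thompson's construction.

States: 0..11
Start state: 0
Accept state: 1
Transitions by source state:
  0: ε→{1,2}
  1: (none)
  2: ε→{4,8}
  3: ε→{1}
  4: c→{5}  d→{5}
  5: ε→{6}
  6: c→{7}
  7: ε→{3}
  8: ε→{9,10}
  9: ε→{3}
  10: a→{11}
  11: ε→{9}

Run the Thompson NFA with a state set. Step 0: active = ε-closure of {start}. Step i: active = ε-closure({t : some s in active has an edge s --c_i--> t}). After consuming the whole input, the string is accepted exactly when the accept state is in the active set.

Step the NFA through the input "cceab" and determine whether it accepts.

start: ε-closure({0}) = {0,1,2,3,4,8,9,10}
'c' @ 1: {5,6}
'c' @ 2: {1,3,7}  (accept∈set)
'e' @ 3: {}  — state set empty
rest 'ab' ignored (set empty)
end set {} — state 1 not in

Answer: REJECT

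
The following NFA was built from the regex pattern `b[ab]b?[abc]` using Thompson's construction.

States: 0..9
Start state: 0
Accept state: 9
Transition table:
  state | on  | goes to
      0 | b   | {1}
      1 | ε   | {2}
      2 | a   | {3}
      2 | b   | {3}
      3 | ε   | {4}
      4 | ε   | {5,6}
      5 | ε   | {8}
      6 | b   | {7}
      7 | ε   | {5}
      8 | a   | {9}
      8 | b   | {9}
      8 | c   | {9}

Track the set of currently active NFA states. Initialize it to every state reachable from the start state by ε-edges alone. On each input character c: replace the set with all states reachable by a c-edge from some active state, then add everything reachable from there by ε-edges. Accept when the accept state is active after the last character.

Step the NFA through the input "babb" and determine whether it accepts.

Answer: ACCEPT

Derivation:
initial (ε-close {0}): {0}
'b' @ 1: {1,2}
'a' @ 2: {3,4,5,6,8}
'b' @ 3: {5,7,8,9}  ✓accept
'b' @ 4: {9}  ✓accept
after full input: {9}  (accept=9 in)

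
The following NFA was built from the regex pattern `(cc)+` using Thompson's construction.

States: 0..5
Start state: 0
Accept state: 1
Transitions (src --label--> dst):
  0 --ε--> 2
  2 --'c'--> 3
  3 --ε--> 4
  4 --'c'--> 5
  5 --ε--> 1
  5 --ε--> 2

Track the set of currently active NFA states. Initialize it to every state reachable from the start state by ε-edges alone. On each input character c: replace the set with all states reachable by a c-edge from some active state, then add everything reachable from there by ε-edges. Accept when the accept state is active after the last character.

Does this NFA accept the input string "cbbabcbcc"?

Answer: REJECT

Derivation:
S₀ = ε-closure({0}) = {0,2}
'c' @ 1: {3,4}
'b' @ 2: {}  — dead — no transitions
rest 'babcbcc' ignored (set empty)
final: {}; accept 1 not in set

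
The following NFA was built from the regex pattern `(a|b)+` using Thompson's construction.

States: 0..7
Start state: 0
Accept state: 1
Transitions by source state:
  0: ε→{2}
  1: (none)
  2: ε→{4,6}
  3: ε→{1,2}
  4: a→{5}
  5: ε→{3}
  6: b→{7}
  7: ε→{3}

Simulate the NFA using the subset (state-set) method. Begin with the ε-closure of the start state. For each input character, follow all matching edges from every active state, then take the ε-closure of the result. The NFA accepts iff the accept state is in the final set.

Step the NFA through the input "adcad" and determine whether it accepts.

start: ε-closure({0}) = {0,2,4,6}
'a' @ 1: {1,2,3,4,5,6}  (accept∈set)
'd' @ 2: {}  — no active states
rest 'cad' ignored (set empty)
end set {} — state 1 not in

Answer: REJECT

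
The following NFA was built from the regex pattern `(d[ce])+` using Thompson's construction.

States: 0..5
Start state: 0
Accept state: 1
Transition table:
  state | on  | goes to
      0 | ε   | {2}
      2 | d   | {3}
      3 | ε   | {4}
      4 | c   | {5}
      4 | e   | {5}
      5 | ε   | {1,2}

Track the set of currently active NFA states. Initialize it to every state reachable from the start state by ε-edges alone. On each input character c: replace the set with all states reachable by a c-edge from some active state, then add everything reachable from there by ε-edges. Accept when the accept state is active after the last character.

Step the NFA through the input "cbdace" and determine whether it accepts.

Answer: REJECT

Trace:
S₀ = ε-closure({0}) = {0,2}
'c' @ 1: {}  — no active states
rest 'bdace' ignored (set empty)
end set {} — state 1 not in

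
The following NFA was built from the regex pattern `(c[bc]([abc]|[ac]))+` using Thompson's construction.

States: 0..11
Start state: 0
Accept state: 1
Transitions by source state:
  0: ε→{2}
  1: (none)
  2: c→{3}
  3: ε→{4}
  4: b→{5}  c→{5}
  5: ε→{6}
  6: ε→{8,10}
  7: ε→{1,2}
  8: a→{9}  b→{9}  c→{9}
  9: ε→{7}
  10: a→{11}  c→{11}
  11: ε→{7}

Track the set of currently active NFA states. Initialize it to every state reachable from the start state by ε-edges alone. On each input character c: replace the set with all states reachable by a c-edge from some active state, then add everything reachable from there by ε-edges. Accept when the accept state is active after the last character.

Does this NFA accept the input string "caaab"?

initial (ε-close {0}): {0,2}
'c' @ 1: {3,4}
'a' @ 2: {}  — no active states
rest 'aab' ignored (set empty)
after full input: {}  (accept=1 not in)

Answer: REJECT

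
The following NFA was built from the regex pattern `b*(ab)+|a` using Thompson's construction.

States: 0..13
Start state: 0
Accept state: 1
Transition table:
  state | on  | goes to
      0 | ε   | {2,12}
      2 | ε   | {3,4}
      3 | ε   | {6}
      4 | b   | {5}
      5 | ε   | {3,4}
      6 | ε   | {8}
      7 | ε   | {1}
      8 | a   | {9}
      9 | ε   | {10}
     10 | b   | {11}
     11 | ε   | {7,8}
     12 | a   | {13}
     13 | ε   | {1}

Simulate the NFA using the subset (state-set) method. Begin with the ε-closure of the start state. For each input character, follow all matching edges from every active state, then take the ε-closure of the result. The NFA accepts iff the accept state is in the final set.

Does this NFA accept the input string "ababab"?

S₀ = ε-closure({0}) = {0,2,3,4,6,8,12}
'a' @ 1: {1,9,10,13}  ✓accept
'b' @ 2: {1,7,8,11}  ✓accept
'a' @ 3: {9,10}
'b' @ 4: {1,7,8,11}  ✓accept
'a' @ 5: {9,10}
'b' @ 6: {1,7,8,11}  ✓accept
final: {1,7,8,11}; accept 1 in set

Answer: ACCEPT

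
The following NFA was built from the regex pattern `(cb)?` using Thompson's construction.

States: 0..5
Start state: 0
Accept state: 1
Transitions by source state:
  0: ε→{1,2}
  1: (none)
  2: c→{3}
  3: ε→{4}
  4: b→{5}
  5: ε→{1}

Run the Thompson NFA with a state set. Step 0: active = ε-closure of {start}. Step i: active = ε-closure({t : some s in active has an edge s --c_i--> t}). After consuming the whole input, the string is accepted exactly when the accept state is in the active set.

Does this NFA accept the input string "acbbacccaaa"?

Answer: REJECT

Derivation:
start: ε-closure({0}) = {0,1,2}
'a' @ 1: {}  — state set empty
rest 'cbbacccaaa' ignored (set empty)
after full input: {}  (accept=1 not in)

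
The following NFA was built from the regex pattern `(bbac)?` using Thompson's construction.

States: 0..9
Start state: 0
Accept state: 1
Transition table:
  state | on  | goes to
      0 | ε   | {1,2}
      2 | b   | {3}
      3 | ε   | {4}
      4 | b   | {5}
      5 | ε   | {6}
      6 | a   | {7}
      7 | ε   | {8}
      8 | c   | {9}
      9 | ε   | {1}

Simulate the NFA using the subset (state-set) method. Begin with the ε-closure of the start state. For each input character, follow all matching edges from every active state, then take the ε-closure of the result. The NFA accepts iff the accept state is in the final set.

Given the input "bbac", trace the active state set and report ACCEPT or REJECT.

initial (ε-close {0}): {0,1,2}
'b' @ 1: {3,4}
'b' @ 2: {5,6}
'a' @ 3: {7,8}
'c' @ 4: {1,9}  ✓accept
final: {1,9}; accept 1 in set

Answer: ACCEPT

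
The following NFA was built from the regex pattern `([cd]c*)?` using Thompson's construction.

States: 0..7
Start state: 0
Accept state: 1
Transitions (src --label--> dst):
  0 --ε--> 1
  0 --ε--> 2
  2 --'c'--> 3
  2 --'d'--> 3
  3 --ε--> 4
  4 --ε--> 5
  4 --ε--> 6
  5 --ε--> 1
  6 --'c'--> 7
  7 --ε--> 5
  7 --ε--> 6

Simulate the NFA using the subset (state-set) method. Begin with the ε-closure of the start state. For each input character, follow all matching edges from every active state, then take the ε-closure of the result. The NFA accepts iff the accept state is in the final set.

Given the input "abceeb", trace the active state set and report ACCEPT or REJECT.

start: ε-closure({0}) = {0,1,2}
'a' @ 1: {}  — state set empty
rest 'bceeb' ignored (set empty)
final: {}; accept 1 not in set

Answer: REJECT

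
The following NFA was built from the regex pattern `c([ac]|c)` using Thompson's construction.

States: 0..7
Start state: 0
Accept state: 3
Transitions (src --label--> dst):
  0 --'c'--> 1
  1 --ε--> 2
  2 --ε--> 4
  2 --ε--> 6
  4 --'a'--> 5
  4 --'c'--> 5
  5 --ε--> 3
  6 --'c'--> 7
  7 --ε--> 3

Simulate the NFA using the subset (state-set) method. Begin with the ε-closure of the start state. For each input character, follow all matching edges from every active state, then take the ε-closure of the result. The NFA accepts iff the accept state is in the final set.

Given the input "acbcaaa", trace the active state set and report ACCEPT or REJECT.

Answer: REJECT

Derivation:
S₀ = ε-closure({0}) = {0}
'a' @ 1: {}  — state set empty
rest 'cbcaaa' ignored (set empty)
after full input: {}  (accept=3 not in)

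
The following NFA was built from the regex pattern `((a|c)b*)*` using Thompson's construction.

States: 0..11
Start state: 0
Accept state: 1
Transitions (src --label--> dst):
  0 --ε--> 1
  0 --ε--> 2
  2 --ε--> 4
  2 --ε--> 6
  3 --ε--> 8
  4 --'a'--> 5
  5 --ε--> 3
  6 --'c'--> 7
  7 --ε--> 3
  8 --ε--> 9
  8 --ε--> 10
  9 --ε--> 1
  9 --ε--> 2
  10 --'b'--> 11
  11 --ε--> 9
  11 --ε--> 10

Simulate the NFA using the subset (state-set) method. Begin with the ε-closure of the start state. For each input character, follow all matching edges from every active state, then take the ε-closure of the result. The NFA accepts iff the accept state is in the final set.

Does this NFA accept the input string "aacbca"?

Answer: ACCEPT

Derivation:
initial (ε-close {0}): {0,1,2,4,6}
'a' @ 1: {1,2,3,4,5,6,8,9,10}  [accepting]
'a' @ 2: {1,2,3,4,5,6,8,9,10}  [accepting]
'c' @ 3: {1,2,3,4,6,7,8,9,10}  [accepting]
'b' @ 4: {1,2,4,6,9,10,11}  [accepting]
'c' @ 5: {1,2,3,4,6,7,8,9,10}  [accepting]
'a' @ 6: {1,2,3,4,5,6,8,9,10}  [accepting]
end set {1,2,3,4,5,6,8,9,10} — state 1 in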